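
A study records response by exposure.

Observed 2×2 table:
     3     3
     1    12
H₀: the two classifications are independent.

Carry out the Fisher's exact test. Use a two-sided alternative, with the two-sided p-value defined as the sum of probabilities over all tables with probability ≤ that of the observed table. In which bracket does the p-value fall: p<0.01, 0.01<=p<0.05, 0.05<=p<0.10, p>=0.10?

Margins: r₁=6, r₂=13, c₁=4, c₂=15, n=19
p_obs = C(6,3)·C(13,1)/C(19,4); sum pmf over tables with pmf ≤ p_obs
p-value (two-sided) = 0.07095
→ bracket: 0.05<=p<0.10

p-value bracket: 0.05<=p<0.10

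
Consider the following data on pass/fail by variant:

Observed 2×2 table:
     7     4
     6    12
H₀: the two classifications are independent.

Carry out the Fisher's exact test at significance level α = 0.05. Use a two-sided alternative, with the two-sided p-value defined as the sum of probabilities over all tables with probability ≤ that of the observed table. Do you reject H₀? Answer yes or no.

reject H₀: no

Margins: r₁=11, r₂=18, c₁=13, c₂=16, n=29
p_obs = C(11,7)·C(18,6)/C(29,13); sum pmf over tables with pmf ≤ p_obs
p-value (two-sided) = 0.14264
At α=0.05: p ≥ α → fail to reject H₀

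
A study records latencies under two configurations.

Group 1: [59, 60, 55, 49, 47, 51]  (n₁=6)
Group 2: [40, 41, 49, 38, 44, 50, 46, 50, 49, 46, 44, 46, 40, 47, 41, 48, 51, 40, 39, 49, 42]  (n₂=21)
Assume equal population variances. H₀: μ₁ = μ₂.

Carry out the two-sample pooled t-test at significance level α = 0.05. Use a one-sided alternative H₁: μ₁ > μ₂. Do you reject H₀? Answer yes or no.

reject H₀: yes

x̄₁=53.500, s₁=5.357, n₁=6
x̄₂=44.762, s₂=4.194, n₂=21
s_p² = [5·5.357² + 20·4.194²]/25 = 19.8124
SE = √(s_p²·(1/6+1/21)) = 2.0605
t = (53.500−44.762)/2.0605 = 4.2408
df = 25
p-value (one-sided, H₁ greater) = 0.00013
At α=0.05: p < α → reject H₀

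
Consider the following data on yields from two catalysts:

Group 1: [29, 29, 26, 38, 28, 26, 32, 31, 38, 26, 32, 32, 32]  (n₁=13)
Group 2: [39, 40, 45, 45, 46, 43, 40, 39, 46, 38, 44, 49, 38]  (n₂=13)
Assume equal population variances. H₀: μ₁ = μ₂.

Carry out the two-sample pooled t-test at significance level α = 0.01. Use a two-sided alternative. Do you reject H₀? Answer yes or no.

reject H₀: yes

x̄₁=30.692, s₁=4.008, n₁=13
x̄₂=42.462, s₂=3.643, n₂=13
s_p² = [12·4.008² + 12·3.643²]/24 = 14.6667
SE = √(s_p²·(1/13+1/13)) = 1.5021
t = (30.692−42.462)/1.5021 = -7.8350
df = 24
p-value (two-sided) = 0.00000
At α=0.01: p < α → reject H₀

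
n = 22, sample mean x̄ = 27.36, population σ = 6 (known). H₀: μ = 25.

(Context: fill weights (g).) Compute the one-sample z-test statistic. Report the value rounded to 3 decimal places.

SE = σ/√n = 6/√22 = 1.2792
z = (x̄−μ₀)/SE = (27.36−25)/1.2792 = 1.8449

test statistic = 1.845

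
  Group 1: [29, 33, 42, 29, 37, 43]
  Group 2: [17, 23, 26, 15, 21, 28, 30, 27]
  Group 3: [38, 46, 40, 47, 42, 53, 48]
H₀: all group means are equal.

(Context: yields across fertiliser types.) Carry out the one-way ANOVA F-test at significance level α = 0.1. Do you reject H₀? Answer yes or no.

Group means [35.50, 23.38, 44.86], grand mean 34.000
SSB = Σnᵢ(x̄ᵢ−x̄)² = 1741.768; SSW = ΣΣ(x−x̄ᵢ)² = 554.232
MSB = 1741.768/2 = 870.8839; MSW = 554.232/18 = 30.7907
F = MSB/MSW = 28.2840
df = (2, 18)
p-value (upper-tail) = 0.00000
At α=0.1: p < α → reject H₀

reject H₀: yes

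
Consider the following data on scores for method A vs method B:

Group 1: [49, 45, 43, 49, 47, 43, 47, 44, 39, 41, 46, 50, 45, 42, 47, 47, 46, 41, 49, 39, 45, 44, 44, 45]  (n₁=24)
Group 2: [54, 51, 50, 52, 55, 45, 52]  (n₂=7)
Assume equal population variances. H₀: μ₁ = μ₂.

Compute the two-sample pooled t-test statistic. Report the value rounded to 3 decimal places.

x̄₁=44.875, s₁=3.055, n₁=24
x̄₂=51.286, s₂=3.251, n₂=7
s_p² = [23·3.055² + 6·3.251²]/29 = 9.5881
SE = √(s_p²·(1/24+1/7)) = 1.3301
t = (44.875−51.286)/1.3301 = -4.8196
df = 29

test statistic = -4.820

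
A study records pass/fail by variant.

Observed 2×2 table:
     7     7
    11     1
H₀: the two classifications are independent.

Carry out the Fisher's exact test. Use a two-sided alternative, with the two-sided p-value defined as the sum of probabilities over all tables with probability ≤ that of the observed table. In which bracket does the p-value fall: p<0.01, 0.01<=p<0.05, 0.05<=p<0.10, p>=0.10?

p-value bracket: 0.01<=p<0.05

Margins: r₁=14, r₂=12, c₁=18, c₂=8, n=26
p_obs = C(14,7)·C(12,11)/C(26,18); sum pmf over tables with pmf ≤ p_obs
p-value (two-sided) = 0.03570
→ bracket: 0.01<=p<0.05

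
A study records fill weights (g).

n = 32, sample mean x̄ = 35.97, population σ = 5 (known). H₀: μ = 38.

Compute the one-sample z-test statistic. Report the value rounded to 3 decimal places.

SE = σ/√n = 5/√32 = 0.8839
z = (x̄−μ₀)/SE = (35.97−38)/0.8839 = -2.2967

test statistic = -2.297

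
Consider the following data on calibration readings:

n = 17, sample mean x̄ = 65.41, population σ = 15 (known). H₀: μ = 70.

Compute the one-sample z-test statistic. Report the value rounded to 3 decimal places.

SE = σ/√n = 15/√17 = 3.6380
z = (x̄−μ₀)/SE = (65.41−70)/3.6380 = -1.2617

test statistic = -1.262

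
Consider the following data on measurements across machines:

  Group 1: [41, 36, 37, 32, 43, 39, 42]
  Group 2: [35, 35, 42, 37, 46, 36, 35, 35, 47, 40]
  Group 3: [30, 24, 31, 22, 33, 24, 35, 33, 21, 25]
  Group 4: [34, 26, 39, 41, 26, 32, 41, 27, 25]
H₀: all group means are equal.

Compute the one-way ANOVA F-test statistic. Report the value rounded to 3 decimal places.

test statistic = 9.451

Group means [38.57, 38.80, 27.80, 32.33], grand mean 34.083
SSB = Σnᵢ(x̄ᵢ−x̄)² = 785.836; SSW = ΣΣ(x−x̄ᵢ)² = 886.914
MSB = 785.836/3 = 261.9452; MSW = 886.914/32 = 27.7161
F = MSB/MSW = 9.4510
df = (3, 32)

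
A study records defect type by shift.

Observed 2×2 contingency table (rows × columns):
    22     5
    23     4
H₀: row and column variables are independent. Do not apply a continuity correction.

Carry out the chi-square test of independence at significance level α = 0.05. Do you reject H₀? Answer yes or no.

reject H₀: no

Row totals [27, 27], col totals [45, 9], n=54
χ² = (22−22.50)²/22.50 + (5−4.50)²/4.50 + (23−22.50)²/22.50 + (4−4.50)²/4.50 = 0.1333
df = 1
p-value (upper-tail) = 0.71500
At α=0.05: p ≥ α → fail to reject H₀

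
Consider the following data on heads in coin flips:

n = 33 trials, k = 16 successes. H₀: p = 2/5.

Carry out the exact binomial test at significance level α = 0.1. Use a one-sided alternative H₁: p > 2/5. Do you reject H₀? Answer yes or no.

reject H₀: no

Exact binomial: n=33, k=16, p₀=2/5=0.4000
P(X≥16) from Σ C(n,i)·p₀^i·(1−p₀)^(n−i)
p-value (one-sided, H₁ greater) = 0.20592
At α=0.1: p ≥ α → fail to reject H₀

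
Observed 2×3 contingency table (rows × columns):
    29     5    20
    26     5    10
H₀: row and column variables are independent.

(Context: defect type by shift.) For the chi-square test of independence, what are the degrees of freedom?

degrees of freedom = 2

df = (r−1)(c−1) = (2−1)·(3−1) = 2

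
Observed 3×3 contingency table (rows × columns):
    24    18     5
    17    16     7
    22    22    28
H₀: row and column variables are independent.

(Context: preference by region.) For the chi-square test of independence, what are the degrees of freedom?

df = (r−1)(c−1) = (3−1)·(3−1) = 4

degrees of freedom = 4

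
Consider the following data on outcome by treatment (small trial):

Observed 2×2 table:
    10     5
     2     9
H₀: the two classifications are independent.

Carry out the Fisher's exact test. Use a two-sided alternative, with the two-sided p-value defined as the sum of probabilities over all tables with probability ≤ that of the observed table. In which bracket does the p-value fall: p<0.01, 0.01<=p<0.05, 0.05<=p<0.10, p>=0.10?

Margins: r₁=15, r₂=11, c₁=12, c₂=14, n=26
p_obs = C(15,10)·C(11,2)/C(26,12); sum pmf over tables with pmf ≤ p_obs
p-value (two-sided) = 0.02142
→ bracket: 0.01<=p<0.05

p-value bracket: 0.01<=p<0.05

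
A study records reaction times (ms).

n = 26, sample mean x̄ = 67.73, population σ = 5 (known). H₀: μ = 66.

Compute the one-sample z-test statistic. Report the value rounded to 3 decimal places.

SE = σ/√n = 5/√26 = 0.9806
z = (x̄−μ₀)/SE = (67.73−66)/0.9806 = 1.7643

test statistic = 1.764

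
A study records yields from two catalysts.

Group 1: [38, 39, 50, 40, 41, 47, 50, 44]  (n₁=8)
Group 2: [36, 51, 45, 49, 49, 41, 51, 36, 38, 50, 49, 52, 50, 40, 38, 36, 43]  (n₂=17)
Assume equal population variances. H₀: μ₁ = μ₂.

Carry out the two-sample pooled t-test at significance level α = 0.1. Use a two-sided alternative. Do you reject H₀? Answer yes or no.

x̄₁=43.625, s₁=4.868, n₁=8
x̄₂=44.353, s₂=6.113, n₂=17
s_p² = [7·4.868² + 16·6.113²]/23 = 33.2068
SE = √(s_p²·(1/8+1/17)) = 2.4707
t = (43.625−44.353)/2.4707 = -0.2946
df = 23
p-value (two-sided) = 0.77092
At α=0.1: p ≥ α → fail to reject H₀

reject H₀: no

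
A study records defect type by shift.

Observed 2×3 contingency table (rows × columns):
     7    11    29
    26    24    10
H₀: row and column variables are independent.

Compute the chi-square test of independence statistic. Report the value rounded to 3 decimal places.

test statistic = 23.796

Row totals [47, 60], col totals [33, 35, 39], n=107
χ² = (7−14.50)²/14.50 + (11−15.37)²/15.37 + (29−17.13)²/17.13 + (26−18.50)²/18.50 + (24−19.63)²/19.63 + (10−21.87)²/21.87 = 23.7962
df = 2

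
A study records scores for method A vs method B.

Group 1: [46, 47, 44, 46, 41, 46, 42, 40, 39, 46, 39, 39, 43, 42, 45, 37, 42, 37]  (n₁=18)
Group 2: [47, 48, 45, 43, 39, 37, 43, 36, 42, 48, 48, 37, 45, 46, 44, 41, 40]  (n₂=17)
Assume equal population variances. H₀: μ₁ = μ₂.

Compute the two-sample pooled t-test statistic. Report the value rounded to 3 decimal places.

test statistic = -0.488

x̄₁=42.278, s₁=3.286, n₁=18
x̄₂=42.882, s₂=4.029, n₂=17
s_p² = [17·3.286² + 16·4.029²]/33 = 13.4356
SE = √(s_p²·(1/18+1/17)) = 1.2397
t = (42.278−42.882)/1.2397 = -0.4877
df = 33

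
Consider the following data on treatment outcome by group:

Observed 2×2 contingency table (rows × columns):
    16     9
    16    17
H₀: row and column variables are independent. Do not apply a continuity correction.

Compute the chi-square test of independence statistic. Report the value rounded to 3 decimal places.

test statistic = 1.384

Row totals [25, 33], col totals [32, 26], n=58
χ² = (16−13.79)²/13.79 + (9−11.21)²/11.21 + (16−18.21)²/18.21 + (17−14.79)²/14.79 = 1.3844
df = 1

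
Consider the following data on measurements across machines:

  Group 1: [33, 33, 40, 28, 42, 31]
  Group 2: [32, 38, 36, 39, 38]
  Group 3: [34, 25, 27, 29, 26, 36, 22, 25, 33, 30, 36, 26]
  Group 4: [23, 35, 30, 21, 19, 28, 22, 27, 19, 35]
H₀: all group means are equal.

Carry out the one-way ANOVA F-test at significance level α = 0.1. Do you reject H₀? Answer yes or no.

Group means [34.50, 36.60, 29.08, 25.90], grand mean 30.242
SSB = Σnᵢ(x̄ᵢ−x̄)² = 515.544; SSW = ΣΣ(x−x̄ᵢ)² = 750.517
MSB = 515.544/3 = 171.8480; MSW = 750.517/29 = 25.8799
F = MSB/MSW = 6.6402
df = (3, 29)
p-value (upper-tail) = 0.00150
At α=0.1: p < α → reject H₀

reject H₀: yes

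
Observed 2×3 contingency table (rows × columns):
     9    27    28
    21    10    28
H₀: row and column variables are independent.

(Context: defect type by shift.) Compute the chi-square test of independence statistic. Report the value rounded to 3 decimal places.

Row totals [64, 59], col totals [30, 37, 56], n=123
χ² = (9−15.61)²/15.61 + (27−19.25)²/19.25 + (28−29.14)²/29.14 + (21−14.39)²/14.39 + (10−17.75)²/17.75 + (28−26.86)²/26.86 = 12.4281
df = 2

test statistic = 12.428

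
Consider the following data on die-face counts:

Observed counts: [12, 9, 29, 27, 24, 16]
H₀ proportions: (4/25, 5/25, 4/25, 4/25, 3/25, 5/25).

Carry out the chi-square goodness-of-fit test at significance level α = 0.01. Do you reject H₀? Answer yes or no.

reject H₀: yes

n = 117; E_i = n·p_i = [18.72, 23.40, 18.72, 18.72, 14.04, 23.40]
χ² = (12−18.72)²/18.72 + (9−23.40)²/23.40 + (29−18.72)²/18.72 + (27−18.72)²/18.72 + (24−14.04)²/14.04 + (16−23.40)²/23.40 = 29.9872
df = 5
p-value (upper-tail) = 0.00001
At α=0.01: p < α → reject H₀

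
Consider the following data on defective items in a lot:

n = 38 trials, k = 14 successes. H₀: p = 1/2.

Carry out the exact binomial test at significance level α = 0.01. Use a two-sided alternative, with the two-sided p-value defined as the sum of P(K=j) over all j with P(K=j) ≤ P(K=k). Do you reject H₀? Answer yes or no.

Exact binomial: n=38, k=14, p₀=1/2=0.5000
P(X=j) = C(n,j)·p₀^j·(1−p₀)^(n−j); p = Σ P(X=j) over j with P(X=j) ≤ P(X=14)
p-value (two-sided) = 0.14331
At α=0.01: p ≥ α → fail to reject H₀

reject H₀: no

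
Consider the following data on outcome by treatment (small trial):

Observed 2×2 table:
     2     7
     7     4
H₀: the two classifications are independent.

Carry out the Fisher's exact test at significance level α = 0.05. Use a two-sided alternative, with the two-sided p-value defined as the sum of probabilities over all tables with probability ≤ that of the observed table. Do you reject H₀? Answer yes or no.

Margins: r₁=9, r₂=11, c₁=9, c₂=11, n=20
p_obs = C(9,2)·C(11,7)/C(20,9); sum pmf over tables with pmf ≤ p_obs
p-value (two-sided) = 0.09228
At α=0.05: p ≥ α → fail to reject H₀

reject H₀: no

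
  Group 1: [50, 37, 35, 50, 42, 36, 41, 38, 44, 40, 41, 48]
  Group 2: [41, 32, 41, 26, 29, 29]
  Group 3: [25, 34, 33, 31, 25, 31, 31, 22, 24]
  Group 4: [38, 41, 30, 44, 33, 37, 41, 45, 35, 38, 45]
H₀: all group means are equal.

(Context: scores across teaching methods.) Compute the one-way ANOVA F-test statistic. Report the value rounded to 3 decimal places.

test statistic = 13.178

Group means [41.83, 33.00, 28.44, 38.82], grand mean 36.395
SSB = Σnᵢ(x̄ᵢ−x̄)² = 1057.554; SSW = ΣΣ(x−x̄ᵢ)² = 909.525
MSB = 1057.554/3 = 352.5179; MSW = 909.525/34 = 26.7507
F = MSB/MSW = 13.1779
df = (3, 34)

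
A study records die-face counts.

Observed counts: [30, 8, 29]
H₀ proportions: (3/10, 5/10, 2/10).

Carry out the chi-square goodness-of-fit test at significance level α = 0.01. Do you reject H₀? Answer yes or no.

n = 67; E_i = n·p_i = [20.10, 33.50, 13.40]
χ² = (30−20.10)²/20.10 + (8−33.50)²/33.50 + (29−13.40)²/13.40 = 42.4478
df = 2
p-value (upper-tail) = 0.00000
At α=0.01: p < α → reject H₀

reject H₀: yes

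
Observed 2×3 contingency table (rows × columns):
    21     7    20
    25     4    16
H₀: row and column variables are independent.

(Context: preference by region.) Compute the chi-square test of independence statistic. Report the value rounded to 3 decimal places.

Row totals [48, 45], col totals [46, 11, 36], n=93
χ² = (21−23.74)²/23.74 + (7−5.68)²/5.68 + (20−18.58)²/18.58 + (25−22.26)²/22.26 + (4−5.32)²/5.32 + (16−17.42)²/17.42 = 1.5153
df = 2

test statistic = 1.515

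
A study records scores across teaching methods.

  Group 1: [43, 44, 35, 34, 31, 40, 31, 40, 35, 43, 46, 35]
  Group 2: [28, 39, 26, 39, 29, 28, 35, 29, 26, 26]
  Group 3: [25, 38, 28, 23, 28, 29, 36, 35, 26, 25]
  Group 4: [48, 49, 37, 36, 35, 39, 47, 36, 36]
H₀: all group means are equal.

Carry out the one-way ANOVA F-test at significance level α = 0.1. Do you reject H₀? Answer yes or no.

Group means [38.08, 30.50, 29.30, 40.33], grand mean 34.585
SSB = Σnᵢ(x̄ᵢ−x̄)² = 890.435; SSW = ΣΣ(x−x̄ᵢ)² = 1061.517
MSB = 890.435/3 = 296.8115; MSW = 1061.517/37 = 28.6896
F = MSB/MSW = 10.3456
df = (3, 37)
p-value (upper-tail) = 0.00004
At α=0.1: p < α → reject H₀

reject H₀: yes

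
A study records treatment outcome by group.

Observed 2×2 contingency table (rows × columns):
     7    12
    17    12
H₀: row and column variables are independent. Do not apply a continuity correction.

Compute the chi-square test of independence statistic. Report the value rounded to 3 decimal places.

test statistic = 2.178

Row totals [19, 29], col totals [24, 24], n=48
χ² = (7−9.50)²/9.50 + (12−9.50)²/9.50 + (17−14.50)²/14.50 + (12−14.50)²/14.50 = 2.1779
df = 1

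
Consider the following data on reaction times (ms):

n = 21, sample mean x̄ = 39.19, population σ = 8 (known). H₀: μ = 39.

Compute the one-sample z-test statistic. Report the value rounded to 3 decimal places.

test statistic = 0.109

SE = σ/√n = 8/√21 = 1.7457
z = (x̄−μ₀)/SE = (39.19−39)/1.7457 = 0.1088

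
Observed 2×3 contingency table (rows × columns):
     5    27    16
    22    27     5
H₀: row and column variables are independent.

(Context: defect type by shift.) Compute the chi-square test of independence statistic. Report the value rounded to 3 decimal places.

Row totals [48, 54], col totals [27, 54, 21], n=102
χ² = (5−12.71)²/12.71 + (27−25.41)²/25.41 + (16−9.88)²/9.88 + (22−14.29)²/14.29 + (27−28.59)²/28.59 + (5−11.12)²/11.12 = 16.1686
df = 2

test statistic = 16.169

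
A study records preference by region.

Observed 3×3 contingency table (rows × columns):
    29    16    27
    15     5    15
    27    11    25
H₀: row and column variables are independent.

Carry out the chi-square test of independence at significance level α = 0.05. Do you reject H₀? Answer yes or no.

reject H₀: no

Row totals [72, 35, 63], col totals [71, 32, 67], n=170
χ² = (29−30.07)²/30.07 + (16−13.55)²/13.55 + (27−28.38)²/28.38 + (15−14.62)²/14.62 + (5−6.59)²/6.59 + (15−13.79)²/13.79 + (27−26.31)²/26.31 + (11−11.86)²/11.86 + (25−24.83)²/24.83 = 1.1264
df = 4
p-value (upper-tail) = 0.89006
At α=0.05: p ≥ α → fail to reject H₀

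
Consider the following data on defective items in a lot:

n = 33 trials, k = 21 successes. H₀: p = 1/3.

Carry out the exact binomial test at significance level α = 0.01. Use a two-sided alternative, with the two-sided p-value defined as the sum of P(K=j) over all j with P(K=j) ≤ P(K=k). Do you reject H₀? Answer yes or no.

Exact binomial: n=33, k=21, p₀=1/3=0.3333
P(X=j) = C(n,j)·p₀^j·(1−p₀)^(n−j); p = Σ P(X=j) over j with P(X=j) ≤ P(X=21)
p-value (two-sided) = 0.00059
At α=0.01: p < α → reject H₀

reject H₀: yes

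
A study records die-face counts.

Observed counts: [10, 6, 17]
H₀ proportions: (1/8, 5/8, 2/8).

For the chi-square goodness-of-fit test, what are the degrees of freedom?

degrees of freedom = 2

df = k − 1 = 3 − 1 = 2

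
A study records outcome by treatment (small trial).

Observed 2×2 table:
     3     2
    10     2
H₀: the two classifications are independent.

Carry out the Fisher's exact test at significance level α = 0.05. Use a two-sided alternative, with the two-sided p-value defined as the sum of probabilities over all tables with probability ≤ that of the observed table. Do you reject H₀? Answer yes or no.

reject H₀: no

Margins: r₁=5, r₂=12, c₁=13, c₂=4, n=17
p_obs = C(5,3)·C(12,10)/C(17,13); sum pmf over tables with pmf ≤ p_obs
p-value (two-sided) = 0.53782
At α=0.05: p ≥ α → fail to reject H₀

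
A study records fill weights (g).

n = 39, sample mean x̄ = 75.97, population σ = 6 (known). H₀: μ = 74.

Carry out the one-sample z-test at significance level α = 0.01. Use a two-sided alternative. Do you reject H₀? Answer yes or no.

SE = σ/√n = 6/√39 = 0.9608
z = (x̄−μ₀)/SE = (75.97−74)/0.9608 = 2.0504
p-value (two-sided) = 0.04032
At α=0.01: p ≥ α → fail to reject H₀

reject H₀: no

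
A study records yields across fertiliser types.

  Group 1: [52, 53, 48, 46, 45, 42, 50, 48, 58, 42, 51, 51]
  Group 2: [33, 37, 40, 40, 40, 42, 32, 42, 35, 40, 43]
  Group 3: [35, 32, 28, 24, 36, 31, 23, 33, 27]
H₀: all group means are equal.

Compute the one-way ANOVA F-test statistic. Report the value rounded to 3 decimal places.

test statistic = 49.261

Group means [48.83, 38.55, 29.89], grand mean 39.969
SSB = Σnᵢ(x̄ᵢ−x̄)² = 1879.686; SSW = ΣΣ(x−x̄ᵢ)² = 553.283
MSB = 1879.686/2 = 939.8430; MSW = 553.283/29 = 19.0787
F = MSB/MSW = 49.2613
df = (2, 29)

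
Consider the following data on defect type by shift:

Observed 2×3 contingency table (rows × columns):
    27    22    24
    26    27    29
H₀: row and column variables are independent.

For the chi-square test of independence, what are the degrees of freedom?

degrees of freedom = 2

df = (r−1)(c−1) = (2−1)·(3−1) = 2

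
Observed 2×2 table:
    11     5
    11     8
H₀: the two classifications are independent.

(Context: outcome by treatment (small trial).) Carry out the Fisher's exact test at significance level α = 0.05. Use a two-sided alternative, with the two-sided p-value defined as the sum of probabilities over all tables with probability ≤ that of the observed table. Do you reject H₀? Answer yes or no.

reject H₀: no

Margins: r₁=16, r₂=19, c₁=22, c₂=13, n=35
p_obs = C(16,11)·C(19,11)/C(35,22); sum pmf over tables with pmf ≤ p_obs
p-value (two-sided) = 0.72668
At α=0.05: p ≥ α → fail to reject H₀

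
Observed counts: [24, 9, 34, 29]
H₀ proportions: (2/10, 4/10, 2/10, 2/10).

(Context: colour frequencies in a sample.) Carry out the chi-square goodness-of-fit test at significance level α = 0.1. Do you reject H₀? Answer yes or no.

n = 96; E_i = n·p_i = [19.20, 38.40, 19.20, 19.20]
χ² = (24−19.20)²/19.20 + (9−38.40)²/38.40 + (34−19.20)²/19.20 + (29−19.20)²/19.20 = 40.1198
df = 3
p-value (upper-tail) = 0.00000
At α=0.1: p < α → reject H₀

reject H₀: yes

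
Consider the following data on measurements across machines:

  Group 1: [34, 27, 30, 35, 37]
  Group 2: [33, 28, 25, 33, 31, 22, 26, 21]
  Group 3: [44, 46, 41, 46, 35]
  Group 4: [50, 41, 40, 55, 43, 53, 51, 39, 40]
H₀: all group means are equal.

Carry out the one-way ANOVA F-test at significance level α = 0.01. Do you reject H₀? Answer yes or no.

reject H₀: yes

Group means [32.60, 27.38, 42.40, 45.78], grand mean 37.259
SSB = Σnᵢ(x̄ᵢ−x̄)² = 1675.355; SSW = ΣΣ(x−x̄ᵢ)² = 629.831
MSB = 1675.355/3 = 558.4515; MSW = 629.831/23 = 27.3839
F = MSB/MSW = 20.3934
df = (3, 23)
p-value (upper-tail) = 0.00000
At α=0.01: p < α → reject H₀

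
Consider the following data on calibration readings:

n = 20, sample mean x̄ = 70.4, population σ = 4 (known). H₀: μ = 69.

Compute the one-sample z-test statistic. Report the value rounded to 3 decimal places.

test statistic = 1.565

SE = σ/√n = 4/√20 = 0.8944
z = (x̄−μ₀)/SE = (70.4−69)/0.8944 = 1.5652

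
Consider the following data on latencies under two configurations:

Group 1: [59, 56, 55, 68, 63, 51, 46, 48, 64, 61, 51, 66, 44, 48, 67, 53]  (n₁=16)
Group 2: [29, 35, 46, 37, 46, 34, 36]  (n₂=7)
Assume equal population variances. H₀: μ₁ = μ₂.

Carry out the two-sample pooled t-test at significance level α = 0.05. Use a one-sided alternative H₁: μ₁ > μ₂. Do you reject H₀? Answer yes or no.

reject H₀: yes

x̄₁=56.250, s₁=7.929, n₁=16
x̄₂=37.571, s₂=6.294, n₂=7
s_p² = [15·7.929² + 6·6.294²]/21 = 56.2245
SE = √(s_p²·(1/16+1/7)) = 3.3980
t = (56.250−37.571)/3.3980 = 5.4970
df = 21
p-value (one-sided, H₁ greater) = 0.00001
At α=0.05: p < α → reject H₀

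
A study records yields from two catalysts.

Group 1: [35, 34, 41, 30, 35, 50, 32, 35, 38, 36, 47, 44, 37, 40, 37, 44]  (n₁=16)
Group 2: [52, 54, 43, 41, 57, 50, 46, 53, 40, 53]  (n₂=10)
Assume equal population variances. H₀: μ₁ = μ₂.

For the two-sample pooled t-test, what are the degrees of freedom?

degrees of freedom = 24

df = n₁ + n₂ − 2 = 16 + 10 − 2 = 24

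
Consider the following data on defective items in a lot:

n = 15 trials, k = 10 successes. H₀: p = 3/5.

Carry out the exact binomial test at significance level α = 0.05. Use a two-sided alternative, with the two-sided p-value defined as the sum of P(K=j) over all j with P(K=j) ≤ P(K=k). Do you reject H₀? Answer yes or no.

reject H₀: no

Exact binomial: n=15, k=10, p₀=3/5=0.6000
P(X=j) = C(n,j)·p₀^j·(1−p₀)^(n−j); p = Σ P(X=j) over j with P(X=j) ≤ P(X=10)
p-value (two-sided) = 0.79340
At α=0.05: p ≥ α → fail to reject H₀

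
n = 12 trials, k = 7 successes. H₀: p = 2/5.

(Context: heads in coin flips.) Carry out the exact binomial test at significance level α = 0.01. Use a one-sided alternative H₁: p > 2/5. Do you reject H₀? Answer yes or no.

Exact binomial: n=12, k=7, p₀=2/5=0.4000
P(X≥7) from Σ C(n,i)·p₀^i·(1−p₀)^(n−i)
p-value (one-sided, H₁ greater) = 0.15821
At α=0.01: p ≥ α → fail to reject H₀

reject H₀: no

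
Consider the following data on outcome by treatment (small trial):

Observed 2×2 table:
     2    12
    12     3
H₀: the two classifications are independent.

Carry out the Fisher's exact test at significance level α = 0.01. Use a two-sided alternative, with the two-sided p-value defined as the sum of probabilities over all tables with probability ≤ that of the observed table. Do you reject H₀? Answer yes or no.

reject H₀: yes

Margins: r₁=14, r₂=15, c₁=14, c₂=15, n=29
p_obs = C(14,2)·C(15,12)/C(29,14); sum pmf over tables with pmf ≤ p_obs
p-value (two-sided) = 0.00068
At α=0.01: p < α → reject H₀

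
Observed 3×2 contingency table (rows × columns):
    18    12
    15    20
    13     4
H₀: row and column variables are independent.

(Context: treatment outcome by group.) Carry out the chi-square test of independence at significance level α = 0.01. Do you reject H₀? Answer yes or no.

Row totals [30, 35, 17], col totals [46, 36], n=82
χ² = (18−16.83)²/16.83 + (12−13.17)²/13.17 + (15−19.63)²/19.63 + (20−15.37)²/15.37 + (13−9.54)²/9.54 + (4−7.46)²/7.46 = 5.5419
df = 2
p-value (upper-tail) = 0.06260
At α=0.01: p ≥ α → fail to reject H₀

reject H₀: no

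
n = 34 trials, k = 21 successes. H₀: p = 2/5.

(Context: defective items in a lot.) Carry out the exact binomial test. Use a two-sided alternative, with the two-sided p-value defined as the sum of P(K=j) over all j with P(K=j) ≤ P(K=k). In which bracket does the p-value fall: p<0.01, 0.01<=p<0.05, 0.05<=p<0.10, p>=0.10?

Exact binomial: n=34, k=21, p₀=2/5=0.4000
P(X=j) = C(n,j)·p₀^j·(1−p₀)^(n−j); p = Σ P(X=j) over j with P(X=j) ≤ P(X=21)
p-value (two-sided) = 0.01321
→ bracket: 0.01<=p<0.05

p-value bracket: 0.01<=p<0.05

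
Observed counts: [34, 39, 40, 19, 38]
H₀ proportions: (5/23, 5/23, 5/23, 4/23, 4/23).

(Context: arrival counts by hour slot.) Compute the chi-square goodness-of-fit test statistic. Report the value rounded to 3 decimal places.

n = 170; E_i = n·p_i = [36.96, 36.96, 36.96, 29.57, 29.57]
χ² = (34−36.96)²/36.96 + (39−36.96)²/36.96 + (40−36.96)²/36.96 + (19−29.57)²/29.57 + (38−29.57)²/29.57 = 6.7821
df = 4

test statistic = 6.782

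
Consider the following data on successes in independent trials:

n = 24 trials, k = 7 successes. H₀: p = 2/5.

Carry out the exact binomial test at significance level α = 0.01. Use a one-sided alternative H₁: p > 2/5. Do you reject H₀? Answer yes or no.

Exact binomial: n=24, k=7, p₀=2/5=0.4000
P(X≥7) from Σ C(n,i)·p₀^i·(1−p₀)^(n−i)
p-value (one-sided, H₁ greater) = 0.90404
At α=0.01: p ≥ α → fail to reject H₀

reject H₀: no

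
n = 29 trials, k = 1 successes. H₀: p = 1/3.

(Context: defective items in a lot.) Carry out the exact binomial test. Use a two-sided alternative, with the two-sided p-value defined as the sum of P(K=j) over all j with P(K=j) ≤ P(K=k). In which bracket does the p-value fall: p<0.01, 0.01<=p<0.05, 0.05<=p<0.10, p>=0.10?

Exact binomial: n=29, k=1, p₀=1/3=0.3333
P(X=j) = C(n,j)·p₀^j·(1−p₀)^(n−j); p = Σ P(X=j) over j with P(X=j) ≤ P(X=1)
p-value (two-sided) = 0.00022
→ bracket: p<0.01

p-value bracket: p<0.01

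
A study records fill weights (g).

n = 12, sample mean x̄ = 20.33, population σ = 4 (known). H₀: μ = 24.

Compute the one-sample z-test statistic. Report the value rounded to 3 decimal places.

SE = σ/√n = 4/√12 = 1.1547
z = (x̄−μ₀)/SE = (20.33−24)/1.1547 = -3.1783

test statistic = -3.178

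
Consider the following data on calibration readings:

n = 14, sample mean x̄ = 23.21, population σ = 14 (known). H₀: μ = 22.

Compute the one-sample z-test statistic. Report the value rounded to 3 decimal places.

test statistic = 0.323

SE = σ/√n = 14/√14 = 3.7417
z = (x̄−μ₀)/SE = (23.21−22)/3.7417 = 0.3234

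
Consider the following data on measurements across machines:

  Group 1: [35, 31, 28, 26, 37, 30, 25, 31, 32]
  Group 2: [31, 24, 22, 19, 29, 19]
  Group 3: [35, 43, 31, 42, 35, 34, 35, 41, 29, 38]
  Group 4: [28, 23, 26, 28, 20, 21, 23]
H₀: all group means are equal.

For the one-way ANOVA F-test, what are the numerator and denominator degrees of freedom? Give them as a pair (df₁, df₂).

degrees of freedom = [3, 28]

k = 4 groups, N = 32 total
df = (k−1, N−k) = (4−1, 32−4) = (3, 28)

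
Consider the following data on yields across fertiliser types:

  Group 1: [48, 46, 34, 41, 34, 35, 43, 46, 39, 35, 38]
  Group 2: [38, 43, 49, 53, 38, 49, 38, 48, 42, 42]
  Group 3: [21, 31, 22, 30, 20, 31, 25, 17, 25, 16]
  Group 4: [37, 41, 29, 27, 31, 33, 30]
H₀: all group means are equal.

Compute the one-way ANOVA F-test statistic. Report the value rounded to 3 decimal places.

test statistic = 27.970

Group means [39.91, 44.00, 23.80, 32.57], grand mean 35.395
SSB = Σnᵢ(x̄ᵢ−x̄)² = 2364.856; SSW = ΣΣ(x−x̄ᵢ)² = 958.223
MSB = 2364.856/3 = 788.2852; MSW = 958.223/34 = 28.1830
F = MSB/MSW = 27.9702
df = (3, 34)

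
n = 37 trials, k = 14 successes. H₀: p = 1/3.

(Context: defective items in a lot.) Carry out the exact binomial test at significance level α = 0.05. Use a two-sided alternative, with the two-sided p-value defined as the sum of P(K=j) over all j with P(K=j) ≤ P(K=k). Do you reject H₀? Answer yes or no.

reject H₀: no

Exact binomial: n=37, k=14, p₀=1/3=0.3333
P(X=j) = C(n,j)·p₀^j·(1−p₀)^(n−j); p = Σ P(X=j) over j with P(X=j) ≤ P(X=14)
p-value (two-sided) = 0.60180
At α=0.05: p ≥ α → fail to reject H₀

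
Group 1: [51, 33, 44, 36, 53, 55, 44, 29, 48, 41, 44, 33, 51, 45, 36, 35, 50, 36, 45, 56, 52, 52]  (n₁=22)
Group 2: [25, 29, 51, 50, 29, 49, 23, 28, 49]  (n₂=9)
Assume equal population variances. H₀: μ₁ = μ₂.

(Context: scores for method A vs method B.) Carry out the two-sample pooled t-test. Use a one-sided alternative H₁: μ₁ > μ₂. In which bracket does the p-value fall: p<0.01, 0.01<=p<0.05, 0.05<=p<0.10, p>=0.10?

p-value bracket: 0.01<=p<0.05

x̄₁=44.045, s₁=8.092, n₁=22
x̄₂=37.000, s₂=12.258, n₂=9
s_p² = [21·8.092² + 8·12.258²]/29 = 88.8605
SE = √(s_p²·(1/22+1/9)) = 3.7299
t = (44.045−37.000)/3.7299 = 1.8889
df = 29
p-value (one-sided, H₁ greater) = 0.03447
→ bracket: 0.01<=p<0.05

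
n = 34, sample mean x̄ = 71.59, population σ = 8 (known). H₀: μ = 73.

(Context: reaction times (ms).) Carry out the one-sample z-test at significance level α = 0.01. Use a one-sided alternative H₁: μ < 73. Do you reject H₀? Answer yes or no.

SE = σ/√n = 8/√34 = 1.3720
z = (x̄−μ₀)/SE = (71.59−73)/1.3720 = -1.0277
p-value (one-sided, H₁ less) = 0.15204
At α=0.01: p ≥ α → fail to reject H₀

reject H₀: no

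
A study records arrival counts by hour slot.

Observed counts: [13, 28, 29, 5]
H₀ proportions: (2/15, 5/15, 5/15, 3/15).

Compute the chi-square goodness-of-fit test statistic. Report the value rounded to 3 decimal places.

test statistic = 8.567

n = 75; E_i = n·p_i = [10.00, 25.00, 25.00, 15.00]
χ² = (13−10.00)²/10.00 + (28−25.00)²/25.00 + (29−25.00)²/25.00 + (5−15.00)²/15.00 = 8.5667
df = 3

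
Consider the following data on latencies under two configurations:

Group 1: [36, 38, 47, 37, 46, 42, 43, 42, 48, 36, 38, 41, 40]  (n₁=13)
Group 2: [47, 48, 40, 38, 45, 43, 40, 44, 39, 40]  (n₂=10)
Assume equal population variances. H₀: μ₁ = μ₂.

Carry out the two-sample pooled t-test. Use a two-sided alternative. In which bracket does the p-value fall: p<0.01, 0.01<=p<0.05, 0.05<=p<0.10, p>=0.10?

p-value bracket: p>=0.10

x̄₁=41.077, s₁=4.092, n₁=13
x̄₂=42.400, s₂=3.502, n₂=10
s_p² = [12·4.092² + 9·3.502²]/21 = 14.8249
SE = √(s_p²·(1/13+1/10)) = 1.6195
t = (41.077−42.400)/1.6195 = -0.8170
df = 21
p-value (two-sided) = 0.42313
→ bracket: p>=0.10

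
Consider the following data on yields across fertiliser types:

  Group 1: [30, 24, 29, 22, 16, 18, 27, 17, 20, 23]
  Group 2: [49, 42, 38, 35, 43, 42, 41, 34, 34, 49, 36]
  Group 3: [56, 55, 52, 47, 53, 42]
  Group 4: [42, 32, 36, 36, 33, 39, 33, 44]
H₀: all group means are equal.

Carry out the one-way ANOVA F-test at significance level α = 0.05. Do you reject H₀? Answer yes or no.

Group means [22.60, 40.27, 50.83, 36.88], grand mean 36.257
SSB = Σnᵢ(x̄ᵢ−x̄)² = 3320.396; SSW = ΣΣ(x−x̄ᵢ)² = 796.290
MSB = 3320.396/3 = 1106.7985; MSW = 796.290/31 = 25.6868
F = MSB/MSW = 43.0883
df = (3, 31)
p-value (upper-tail) = 0.00000
At α=0.05: p < α → reject H₀

reject H₀: yes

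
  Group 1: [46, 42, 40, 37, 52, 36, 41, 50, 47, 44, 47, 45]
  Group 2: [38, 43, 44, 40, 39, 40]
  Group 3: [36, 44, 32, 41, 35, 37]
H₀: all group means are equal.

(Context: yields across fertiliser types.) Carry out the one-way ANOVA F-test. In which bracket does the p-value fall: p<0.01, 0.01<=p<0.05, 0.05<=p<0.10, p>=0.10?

p-value bracket: 0.01<=p<0.05

Group means [43.92, 40.67, 37.50], grand mean 41.500
SSB = Σnᵢ(x̄ᵢ−x̄)² = 170.250; SSW = ΣΣ(x−x̄ᵢ)² = 385.750
MSB = 170.250/2 = 85.1250; MSW = 385.750/21 = 18.3690
F = MSB/MSW = 4.6342
df = (2, 21)
p-value (upper-tail) = 0.02152
→ bracket: 0.01<=p<0.05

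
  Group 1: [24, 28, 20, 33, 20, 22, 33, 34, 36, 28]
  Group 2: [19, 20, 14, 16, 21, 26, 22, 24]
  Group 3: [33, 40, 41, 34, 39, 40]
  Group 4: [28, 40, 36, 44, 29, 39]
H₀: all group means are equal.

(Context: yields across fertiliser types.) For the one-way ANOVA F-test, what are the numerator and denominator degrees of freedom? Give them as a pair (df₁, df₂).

degrees of freedom = [3, 26]

k = 4 groups, N = 30 total
df = (k−1, N−k) = (4−1, 30−4) = (3, 26)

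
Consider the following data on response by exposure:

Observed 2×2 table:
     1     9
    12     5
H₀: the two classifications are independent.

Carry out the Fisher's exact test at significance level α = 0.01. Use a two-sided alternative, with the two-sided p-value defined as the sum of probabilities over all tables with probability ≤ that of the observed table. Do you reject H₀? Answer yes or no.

reject H₀: yes

Margins: r₁=10, r₂=17, c₁=13, c₂=14, n=27
p_obs = C(10,1)·C(17,12)/C(27,13); sum pmf over tables with pmf ≤ p_obs
p-value (two-sided) = 0.00442
At α=0.01: p < α → reject H₀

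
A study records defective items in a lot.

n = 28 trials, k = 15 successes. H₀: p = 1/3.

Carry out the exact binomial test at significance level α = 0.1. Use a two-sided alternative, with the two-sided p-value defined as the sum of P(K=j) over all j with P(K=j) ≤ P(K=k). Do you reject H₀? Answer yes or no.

reject H₀: yes

Exact binomial: n=28, k=15, p₀=1/3=0.3333
P(X=j) = C(n,j)·p₀^j·(1−p₀)^(n−j); p = Σ P(X=j) over j with P(X=j) ≤ P(X=15)
p-value (two-sided) = 0.02765
At α=0.1: p < α → reject H₀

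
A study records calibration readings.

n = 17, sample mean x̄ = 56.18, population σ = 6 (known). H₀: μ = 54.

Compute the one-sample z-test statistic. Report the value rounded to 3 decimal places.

test statistic = 1.498

SE = σ/√n = 6/√17 = 1.4552
z = (x̄−μ₀)/SE = (56.18−54)/1.4552 = 1.4981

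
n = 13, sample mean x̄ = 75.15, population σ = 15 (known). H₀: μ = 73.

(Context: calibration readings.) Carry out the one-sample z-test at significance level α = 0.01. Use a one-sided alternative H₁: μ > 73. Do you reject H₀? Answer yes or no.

reject H₀: no

SE = σ/√n = 15/√13 = 4.1603
z = (x̄−μ₀)/SE = (75.15−73)/4.1603 = 0.5168
p-value (one-sided, H₁ greater) = 0.30265
At α=0.01: p ≥ α → fail to reject H₀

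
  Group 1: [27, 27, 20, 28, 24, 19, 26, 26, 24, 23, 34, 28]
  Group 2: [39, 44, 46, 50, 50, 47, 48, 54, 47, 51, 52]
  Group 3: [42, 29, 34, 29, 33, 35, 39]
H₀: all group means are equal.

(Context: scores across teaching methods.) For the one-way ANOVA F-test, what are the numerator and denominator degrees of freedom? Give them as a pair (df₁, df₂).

degrees of freedom = [2, 27]

k = 3 groups, N = 30 total
df = (k−1, N−k) = (3−1, 30−3) = (2, 27)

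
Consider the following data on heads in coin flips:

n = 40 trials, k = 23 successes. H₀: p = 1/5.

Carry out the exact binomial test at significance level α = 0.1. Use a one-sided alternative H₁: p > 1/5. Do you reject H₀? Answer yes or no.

reject H₀: yes

Exact binomial: n=40, k=23, p₀=1/5=0.2000
P(X≥23) from Σ C(n,i)·p₀^i·(1−p₀)^(n−i)
p-value (one-sided, H₁ greater) = 0.00000
At α=0.1: p < α → reject H₀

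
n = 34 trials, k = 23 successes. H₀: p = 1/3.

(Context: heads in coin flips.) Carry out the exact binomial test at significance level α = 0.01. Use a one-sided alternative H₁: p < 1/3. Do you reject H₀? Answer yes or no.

reject H₀: no

Exact binomial: n=34, k=23, p₀=1/3=0.3333
P(X≤23) from Σ C(n,i)·p₀^i·(1−p₀)^(n−i)
p-value (one-sided, H₁ less) = 0.99999
At α=0.01: p ≥ α → fail to reject H₀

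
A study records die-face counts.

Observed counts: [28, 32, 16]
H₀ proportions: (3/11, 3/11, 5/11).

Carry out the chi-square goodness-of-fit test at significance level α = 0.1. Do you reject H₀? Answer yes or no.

reject H₀: yes

n = 76; E_i = n·p_i = [20.73, 20.73, 34.55]
χ² = (28−20.73)²/20.73 + (32−20.73)²/20.73 + (16−34.55)²/34.55 = 18.6386
df = 2
p-value (upper-tail) = 0.00009
At α=0.1: p < α → reject H₀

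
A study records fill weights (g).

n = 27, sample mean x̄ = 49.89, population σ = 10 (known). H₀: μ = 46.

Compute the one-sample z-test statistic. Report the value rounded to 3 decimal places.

SE = σ/√n = 10/√27 = 1.9245
z = (x̄−μ₀)/SE = (49.89−46)/1.9245 = 2.0213

test statistic = 2.021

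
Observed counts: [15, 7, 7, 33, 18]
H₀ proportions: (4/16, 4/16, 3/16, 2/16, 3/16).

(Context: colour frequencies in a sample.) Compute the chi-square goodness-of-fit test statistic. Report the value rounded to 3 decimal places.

test statistic = 67.467

n = 80; E_i = n·p_i = [20.00, 20.00, 15.00, 10.00, 15.00]
χ² = (15−20.00)²/20.00 + (7−20.00)²/20.00 + (7−15.00)²/15.00 + (33−10.00)²/10.00 + (18−15.00)²/15.00 = 67.4667
df = 4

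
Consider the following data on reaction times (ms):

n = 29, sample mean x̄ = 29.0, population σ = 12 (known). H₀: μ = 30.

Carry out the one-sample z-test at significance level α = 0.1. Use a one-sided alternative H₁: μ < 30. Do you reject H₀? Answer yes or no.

SE = σ/√n = 12/√29 = 2.2283
z = (x̄−μ₀)/SE = (29.0−30)/2.2283 = -0.4488
p-value (one-sided, H₁ less) = 0.32680
At α=0.1: p ≥ α → fail to reject H₀

reject H₀: no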